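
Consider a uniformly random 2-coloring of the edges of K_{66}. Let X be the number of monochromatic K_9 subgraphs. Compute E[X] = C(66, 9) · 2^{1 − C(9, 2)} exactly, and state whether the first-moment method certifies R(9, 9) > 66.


E[X] = C(66, 9) · 2^{1 − 36} = 37014131440 · 2^{−35} = 37014131440/34359738368.
As a reduced fraction: E[X] = 2313383215/2147483648 ≈ 1.077253.
Is E[X] < 1? NO.
Since E[X] ≥ 1, the first-moment bound is inconclusive at n = 66; it does NOT by itself certify R(9, 9) > 66.

E[X] = 2313383215/2147483648 ≈ 1.077253; E[X] ≥ 1; first-moment method inconclusive here.


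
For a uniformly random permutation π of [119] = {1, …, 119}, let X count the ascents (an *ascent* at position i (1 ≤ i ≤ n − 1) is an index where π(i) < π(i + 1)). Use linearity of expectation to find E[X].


Write X = Σ X_I over i = 1, …, 118, with X_I the indicator of one ascent.
There are 118 indicators.
For each fixed i, the pair (π(i), π(i+1)) is a uniformly random ordered pair of distinct values from {1, …, 119}; by symmetry P[π(i) < π(i+1)] = 1/2.
By linearity: E[X] = 118 · (1/2) = (119 − 1) · (1/2) = 59 ≈ 59.000.

E[X] = 59 = 59.000.


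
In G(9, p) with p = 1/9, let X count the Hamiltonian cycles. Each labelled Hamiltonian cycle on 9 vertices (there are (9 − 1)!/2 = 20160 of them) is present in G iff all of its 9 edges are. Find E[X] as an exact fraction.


K_9 has (9 − 1)!/2 = 20160 labelled Hamiltonian cycles.
For each such Hamiltonian cycle H, let X_H = 1 if all 9 edges of H are present in G. Then P[X_H = 1] = p^{9} = (1/9)^{9} = 1/387420489.
By linearity of expectation: E[X] = Σ_H E[X_H] = 20160 · p^{9} = 20160 · 1/387420489 = 2240/43046721.
Numerically: E[X] ≈ 5.204e-05.

E[X] = 20160 · (1/9)^{9} = 2240/43046721 ≈ 5.204e-05.


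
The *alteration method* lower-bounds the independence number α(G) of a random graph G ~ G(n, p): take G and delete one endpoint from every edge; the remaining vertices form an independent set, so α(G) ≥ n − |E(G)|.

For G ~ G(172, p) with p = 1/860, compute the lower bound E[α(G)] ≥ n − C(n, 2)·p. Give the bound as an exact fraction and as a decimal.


E[|E(G)|] = C(172, 2)·p = 14706 · (1/860) = 171/10.
E[α(G)] ≥ n − E[|E(G)|] = 172 − 171/10 = 1549/10.
Numerically: ≈ 154.9000.
(This is only a lower bound; the true E[α(G)] may be larger.)

E[α(G)] ≥ 1549/10 ≈ 154.9000.


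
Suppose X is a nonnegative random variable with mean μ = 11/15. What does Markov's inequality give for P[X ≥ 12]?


μ = E[X] = 11/15, a = 12.
Markov: P[X ≥ 12] ≤ μ/a = (11/15)/12 = 11/180.
Numerically: ≈ 0.0611.
(Since a = 12 > μ = 0.7333, the bound 11/180 is < 1 and informative.)

P[X ≥ 12] ≤ 11/180 ≈ 0.0611.


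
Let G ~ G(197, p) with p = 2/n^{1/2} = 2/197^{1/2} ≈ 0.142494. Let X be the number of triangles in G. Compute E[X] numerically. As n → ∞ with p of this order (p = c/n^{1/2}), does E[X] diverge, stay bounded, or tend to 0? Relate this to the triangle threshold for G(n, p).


Number of potential triangles: C(197, 3) = 1254890.
Each occurs with probability p³ ≈ (0.142494)³ ≈ 2.89328122e-03.
By linearity: E[X] = C(197, 3)·p³ ≈ 1254890 · 2.89328122e-03 ≈ 3630.749667.
Since α = 1/2 < 1, p = c/n^{1/2} ≫ 1/n is above the triangle threshold p ~ 1/n. Asymptotically E[X] ~ (c³/6)·n^{3(1−α)} = (2³/6)·n^{1.5} → ∞; triangles are abundant w.h.p.

E[X] ≈ 3630.749667; in regime p = Θ(1/n^{1/2}) E[X] diverges (above the triangle threshold p ~ 1/n).


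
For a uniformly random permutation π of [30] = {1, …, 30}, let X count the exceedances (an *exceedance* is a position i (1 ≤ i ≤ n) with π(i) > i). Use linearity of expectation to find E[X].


Write X = Σ_{i=1}^{30} X_i, where X_i = 1_{π(i) > i}.
For each fixed i, π(i) is uniform over {1, …, 30} (marginal of a uniform permutation), so P[π(i) > i] = (n − i)/n. Summing: Σ_{i=1}^{30} (n − i)/n = (0 + 1 + … + 29)/30 = 30(30 − 1)/(2·30) = (30 − 1)/2.
Hence E[X] = Σ_{i=1}^{30} (30 − i)/30 = 29/2 ≈ 14.500000.

E[X] = 29/2 = 14.500000.


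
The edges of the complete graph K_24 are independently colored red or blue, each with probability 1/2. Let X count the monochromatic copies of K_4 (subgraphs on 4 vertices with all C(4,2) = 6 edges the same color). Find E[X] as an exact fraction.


Let X = Σ_S X_S over the C(24, 4) = 10626 subsets S of size 4, where X_S = 1 if the K_4 on S is monochromatic.
For a fixed S, the K_4 on S has C(4, 2) = 6 edges. P[all 6 edges red] = (1/2)^6, and likewise for blue, so P[monochromatic] = 2·(1/2)^6 = 2^{1 − 6} = 1/32.
By linearity of expectation: E[X] = C(24, 4) · 2^{1 − 6} = 10626 · 1/32 = 5313/16.
Numerically: E[X] ≈ 332.0625.

E[X] = C(24,4)·2^(1−C(4,2)) = 5313/16 ≈ 332.0625.


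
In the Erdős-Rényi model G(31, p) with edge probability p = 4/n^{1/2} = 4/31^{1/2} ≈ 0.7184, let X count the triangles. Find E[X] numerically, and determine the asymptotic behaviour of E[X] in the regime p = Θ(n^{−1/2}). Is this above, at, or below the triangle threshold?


Number of potential triangles: C(31, 3) = 4495.
Each occurs with probability p³ ≈ (0.7184)³ ≈ 3.707980e-01.
By linearity: E[X] = C(31, 3)·p³ ≈ 4495 · 3.707980e-01 ≈ 1666.7372.
Since α = 1/2 < 1, p = c/n^{1/2} ≫ 1/n is above the triangle threshold p ~ 1/n. Asymptotically E[X] ~ (c³/6)·n^{3(1−α)} = (4³/6)·n^{1.5} → ∞; triangles are abundant w.h.p.

E[X] ≈ 1666.7372; in regime p = Θ(1/n^{1/2}) E[X] diverges (above the triangle threshold p ~ 1/n).


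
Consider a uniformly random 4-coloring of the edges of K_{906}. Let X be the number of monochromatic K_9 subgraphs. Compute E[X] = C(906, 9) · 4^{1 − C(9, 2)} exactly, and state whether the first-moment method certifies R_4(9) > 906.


E[X] = C(906, 9) · 4^{1 − 36} = 1089130176400609441450 · 4^{−35} = 1089130176400609441450/1180591620717411303424.
As a reduced fraction: E[X] = 544565088200304720725/590295810358705651712 ≈ 0.9225.
Is E[X] < 1? YES.
Since E[X] < 1, there exists a 4-coloring of K_{906} with no monochromatic K_9; hence R_4(9) > 906.

E[X] = 544565088200304720725/590295810358705651712 ≈ 0.9225; E[X] < 1, so R_4(9) > 906.


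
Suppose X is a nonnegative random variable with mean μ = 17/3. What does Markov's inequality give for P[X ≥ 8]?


μ = E[X] = 17/3, a = 8.
Markov: P[X ≥ 8] ≤ μ/a = (17/3)/8 = 17/24.
Numerically: ≈ 0.708.
(Since a = 8 > μ = 5.667, the bound 17/24 is < 1 and informative.)

P[X ≥ 8] ≤ 17/24 ≈ 0.708.


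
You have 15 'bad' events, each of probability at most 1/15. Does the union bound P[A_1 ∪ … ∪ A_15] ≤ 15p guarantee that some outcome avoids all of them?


Union bound: P[∪_{i=1}^{15} A_i] ≤ Σ_i P[A_i] ≤ 15·p = 15·(1/15) = 1.
Numerically: 1 ≈ 1.00000.
Is 1 < 1? NO.
Since the bound 1 is ≥ 1, the union bound is uninformative here; it does NOT by itself certify existence.

15·p = 1 ≈ 1.00000; existence NOT certified by the union bound.


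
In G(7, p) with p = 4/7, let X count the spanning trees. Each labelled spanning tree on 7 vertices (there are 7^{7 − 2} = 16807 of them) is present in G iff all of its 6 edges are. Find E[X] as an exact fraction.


K_7 has 7^{7 − 2} = 16807 labelled spanning trees.
For each such spanning tree H, let X_H = 1 if all 6 edges of H are present in G. Then P[X_H = 1] = p^{6} = (4/7)^{6} = 4096/117649.
By linearity of expectation: E[X] = Σ_H E[X_H] = 16807 · p^{6} = 16807 · 4096/117649 = 4096/7.
Numerically: E[X] ≈ 585.14.

E[X] = 16807 · (4/7)^{6} = 4096/7 ≈ 585.14.


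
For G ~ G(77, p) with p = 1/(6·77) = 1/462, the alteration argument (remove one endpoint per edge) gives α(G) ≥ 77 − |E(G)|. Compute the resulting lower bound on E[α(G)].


E[|E(G)|] = C(77, 2)·p = 2926 · (1/462) = 19/3.
E[α(G)] ≥ n − E[|E(G)|] = 77 − 19/3 = 212/3.
Numerically: ≈ 70.666667.
(This is only a lower bound; the true E[α(G)] may be larger.)

E[α(G)] ≥ 212/3 ≈ 70.666667.


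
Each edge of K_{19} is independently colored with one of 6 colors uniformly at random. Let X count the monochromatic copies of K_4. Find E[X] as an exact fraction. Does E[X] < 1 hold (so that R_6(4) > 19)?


E[X] = C(19, 4) · 6^{1 − 6} = 3876 · 6^{−5} = 3876/7776.
As a reduced fraction: E[X] = 323/648 ≈ 0.498457.
Is E[X] < 1? YES.
Since E[X] < 1, there exists a 6-coloring of K_{19} with no monochromatic K_4; hence R_6(4) > 19.

E[X] = 323/648 ≈ 0.498457; E[X] < 1, so R_6(4) > 19.


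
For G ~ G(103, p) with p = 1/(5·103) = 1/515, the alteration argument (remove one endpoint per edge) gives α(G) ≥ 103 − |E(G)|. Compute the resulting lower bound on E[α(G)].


E[|E(G)|] = C(103, 2)·p = 5253 · (1/515) = 51/5.
E[α(G)] ≥ n − E[|E(G)|] = 103 − 51/5 = 464/5.
Numerically: ≈ 92.800000.
(This is only a lower bound; the true E[α(G)] may be larger.)

E[α(G)] ≥ 464/5 ≈ 92.800000.


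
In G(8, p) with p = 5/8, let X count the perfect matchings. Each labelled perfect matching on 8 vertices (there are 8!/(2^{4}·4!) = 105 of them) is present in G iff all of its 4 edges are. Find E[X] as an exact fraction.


K_8 has 8!/(2^{4}·4!) = 105 labelled perfect matchings.
For each such perfect matching H, let X_H = 1 if all 4 edges of H are present in G. Then P[X_H = 1] = p^{4} = (5/8)^{4} = 625/4096.
By linearity of expectation: E[X] = Σ_H E[X_H] = 105 · p^{4} = 105 · 625/4096 = 65625/4096.
Numerically: E[X] ≈ 16.02.

E[X] = 105 · (5/8)^{4} = 65625/4096 ≈ 16.02.


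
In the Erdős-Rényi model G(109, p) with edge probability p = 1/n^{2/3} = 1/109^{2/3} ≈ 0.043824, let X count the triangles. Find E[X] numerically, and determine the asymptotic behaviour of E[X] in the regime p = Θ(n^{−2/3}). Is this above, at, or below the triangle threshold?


Number of potential triangles: C(109, 3) = 209934.
Each occurs with probability p³ ≈ (0.043824)³ ≈ 8.4167999e-05.
By linearity: E[X] = C(109, 3)·p³ ≈ 209934 · 8.4167999e-05 ≈ 17.66972.
Since α = 2/3 < 1, p = c/n^{2/3} ≫ 1/n is above the triangle threshold p ~ 1/n. Asymptotically E[X] ~ (c³/6)·n^{3(1−α)} = (1³/6)·n^{1} → ∞; triangles are abundant w.h.p.

E[X] ≈ 17.66972; in regime p = Θ(1/n^{2/3}) E[X] diverges (above the triangle threshold p ~ 1/n).


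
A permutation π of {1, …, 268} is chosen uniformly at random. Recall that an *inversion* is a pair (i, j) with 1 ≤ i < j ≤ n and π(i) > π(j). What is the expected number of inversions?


Write X = Σ X_I over the C(268, 2) = 35778 pairs i < j, with X_I the indicator of one inversion.
There are 35778 indicators.
For each fixed pair i < j, the values π(i) and π(j) are two distinct elements of {1, …, 268} in uniformly random order; by symmetry P[π(i) > π(j)] = 1/2.
By linearity: E[X] = 35778 · (1/2) = C(268, 2) · (1/2) = 35778/2 = 17889 ≈ 17889.000000.

E[X] = 17889 = 17889.000000.


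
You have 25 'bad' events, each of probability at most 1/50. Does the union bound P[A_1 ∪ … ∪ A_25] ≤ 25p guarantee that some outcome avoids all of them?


Union bound: P[∪_{i=1}^{25} A_i] ≤ Σ_i P[A_i] ≤ 25·p = 25·(1/50) = 1/2.
Numerically: 1/2 ≈ 0.5000.
Is 1/2 < 1? YES.
Since P[∪ A_i] ≤ 1/2 < 1, the complement has P[∩ A_i^c] ≥ 1 − 1/2 = 1/2 > 0, so some outcome avoids every A_i.

25·p = 1/2 ≈ 0.5000; existence CERTIFIED by the union bound.


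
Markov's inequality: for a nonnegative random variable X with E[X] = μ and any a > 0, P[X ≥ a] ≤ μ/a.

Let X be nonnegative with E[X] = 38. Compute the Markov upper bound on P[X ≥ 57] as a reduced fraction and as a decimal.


μ = E[X] = 38, a = 57.
Markov: P[X ≥ 57] ≤ μ/a = (38)/57 = 2/3.
Numerically: ≈ 0.6667.
(Since a = 57 > μ = 38.0000, the bound 2/3 is < 1 and informative.)

P[X ≥ 57] ≤ 2/3 ≈ 0.6667.


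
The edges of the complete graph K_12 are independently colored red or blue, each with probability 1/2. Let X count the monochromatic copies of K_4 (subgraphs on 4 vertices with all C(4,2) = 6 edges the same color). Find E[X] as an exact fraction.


Let X = Σ_S X_S over the C(12, 4) = 495 subsets S of size 4, where X_S = 1 if the K_4 on S is monochromatic.
For a fixed S, the K_4 on S has C(4, 2) = 6 edges. P[all 6 edges red] = (1/2)^6, and likewise for blue, so P[monochromatic] = 2·(1/2)^6 = 2^{1 − 6} = 1/32.
Summing: E[X] = C(12, 4) · 2^{1 − 6} = 495 · 1/32 = 495/32.
Numerically: E[X] ≈ 15.46875.

E[X] = C(12,4)·2^(1−C(4,2)) = 495/32 ≈ 15.46875.


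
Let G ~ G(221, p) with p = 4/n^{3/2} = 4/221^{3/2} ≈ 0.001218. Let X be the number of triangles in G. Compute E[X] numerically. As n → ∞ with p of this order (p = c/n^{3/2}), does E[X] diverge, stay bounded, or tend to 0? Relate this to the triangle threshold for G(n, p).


Number of potential triangles: C(221, 3) = 1774630.
Each occurs with probability p³ ≈ (0.001218)³ ≈ 1.804740e-09.
By linearity: E[X] = C(221, 3)·p³ ≈ 1774630 · 1.804740e-09 ≈ 0.0032.
Since α = 3/2 > 1, p = c/n^{3/2} = o(1/n) is below the triangle threshold p ~ 1/n. Asymptotically E[X] ~ (c³/6)·n^{3(1−α)} = (4³/6)·n^{-1.5} → 0, so by Markov's inequality G has no triangles w.h.p.

E[X] ≈ 0.0032; in regime p = Θ(1/n^{3/2}) E[X] tends to 0 (below the triangle threshold p ~ 1/n).


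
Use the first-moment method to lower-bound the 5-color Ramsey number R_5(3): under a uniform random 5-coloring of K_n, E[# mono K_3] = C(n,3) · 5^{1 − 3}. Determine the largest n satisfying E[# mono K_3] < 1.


We need C(n, 3) · 5^{1 − 3} < 1, i.e. C(n, 3) < 5^{3 − 1} = 25.
Check values of n near the boundary:
  n = 3: C(3, 3) = 1; 1 < 25? YES
  n = 4: C(4, 3) = 4; 4 < 25? YES
  n = 5: C(5, 3) = 10; 10 < 25? YES
  n = 6: C(6, 3) = 20; 20 < 25? YES
  n = 7: C(7, 3) = 35; 35 < 25? NO
  n = 8: C(8, 3) = 56; 56 < 25? NO
The largest n with C(n, 3) < 25 is n = 6 (where E[X] = 4/5 ≈ 0.8000000). Hence R_5(3) > 6, i.e. R_5(3) ≥ 7.

Largest n = 6; hence R_5(3) > 6.


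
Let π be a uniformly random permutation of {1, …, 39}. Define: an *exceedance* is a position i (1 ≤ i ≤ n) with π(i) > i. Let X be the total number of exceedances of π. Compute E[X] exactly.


Write X = Σ_{i=1}^{39} X_i, where X_i = 1_{π(i) > i}.
For each fixed i, π(i) is uniform over {1, …, 39} (marginal of a uniform permutation), so P[π(i) > i] = (n − i)/n. Summing: Σ_{i=1}^{39} (n − i)/n = (0 + 1 + … + 38)/39 = 39(39 − 1)/(2·39) = (39 − 1)/2.
Hence E[X] = Σ_{i=1}^{39} (39 − i)/39 = 19 ≈ 19.000.

E[X] = 19 = 19.000.


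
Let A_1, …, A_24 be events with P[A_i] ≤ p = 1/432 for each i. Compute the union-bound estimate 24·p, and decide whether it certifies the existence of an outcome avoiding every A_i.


Union bound: P[∪_{i=1}^{24} A_i] ≤ Σ_i P[A_i] ≤ 24·p = 24·(1/432) = 1/18.
Numerically: 1/18 ≈ 0.055556.
Is 1/18 < 1? YES.
Since P[∪ A_i] ≤ 1/18 < 1, the complement has P[∩ A_i^c] ≥ 1 − 1/18 = 17/18 > 0, so some outcome avoids every A_i.

24·p = 1/18 ≈ 0.055556; existence CERTIFIED by the union bound.


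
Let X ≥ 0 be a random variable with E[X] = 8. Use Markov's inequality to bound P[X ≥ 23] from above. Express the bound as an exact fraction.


μ = E[X] = 8, a = 23.
Markov: P[X ≥ 23] ≤ μ/a = (8)/23 = 8/23.
Numerically: ≈ 0.347826.
(Since a = 23 > μ = 8.000000, the bound 8/23 is < 1 and informative.)

P[X ≥ 23] ≤ 8/23 ≈ 0.347826.


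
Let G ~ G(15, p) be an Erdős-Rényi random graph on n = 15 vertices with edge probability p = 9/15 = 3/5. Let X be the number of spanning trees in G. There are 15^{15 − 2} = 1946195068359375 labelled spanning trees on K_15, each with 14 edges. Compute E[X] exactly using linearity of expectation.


K_15 has 15^{15 − 2} = 1946195068359375 labelled spanning trees.
For each such spanning tree H, let X_H = 1 if all 14 edges of H are present in G. Then P[X_H = 1] = p^{14} = (3/5)^{14} = 4782969/6103515625.
By linearity of expectation: E[X] = Σ_H E[X_H] = 1946195068359375 · p^{14} = 1946195068359375 · 4782969/6103515625 = 7625597484987/5.
Numerically: E[X] ≈ 1.52512e+12.

E[X] = 1946195068359375 · (3/5)^{14} = 7625597484987/5 ≈ 1.52512e+12.


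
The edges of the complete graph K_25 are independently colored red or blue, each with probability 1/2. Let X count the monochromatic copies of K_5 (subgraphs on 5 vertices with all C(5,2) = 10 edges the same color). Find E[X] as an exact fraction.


Let X = Σ_S X_S over the C(25, 5) = 53130 subsets S of size 5, where X_S = 1 if the K_5 on S is monochromatic.
For a fixed S, the K_5 on S has C(5, 2) = 10 edges. P[all 10 edges red] = (1/2)^10, and likewise for blue, so P[monochromatic] = 2·(1/2)^10 = 2^{1 − 10} = 1/512.
Summing: E[X] = C(25, 5) · 2^{1 − 10} = 53130 · 1/512 = 26565/256.
Numerically: E[X] ≈ 103.770.

E[X] = C(25,5)·2^(1−C(5,2)) = 26565/256 ≈ 103.770.


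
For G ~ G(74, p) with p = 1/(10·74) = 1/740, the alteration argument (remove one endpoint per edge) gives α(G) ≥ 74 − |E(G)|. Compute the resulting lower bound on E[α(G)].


E[|E(G)|] = C(74, 2)·p = 2701 · (1/740) = 73/20.
E[α(G)] ≥ n − E[|E(G)|] = 74 − 73/20 = 1407/20.
Numerically: ≈ 70.350000.
(This is only a lower bound; the true E[α(G)] may be larger.)

E[α(G)] ≥ 1407/20 ≈ 70.350000.


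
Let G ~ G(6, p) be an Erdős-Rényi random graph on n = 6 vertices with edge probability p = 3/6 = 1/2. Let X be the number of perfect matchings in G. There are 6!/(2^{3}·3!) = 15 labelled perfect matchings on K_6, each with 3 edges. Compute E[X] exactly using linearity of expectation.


K_6 has 6!/(2^{3}·3!) = 15 labelled perfect matchings.
For each such perfect matching H, let X_H = 1 if all 3 edges of H are present in G. Then P[X_H = 1] = p^{3} = (1/2)^{3} = 1/8.
By linearity: E[X] = Σ_H E[X_H] = 15 · p^{3} = 15 · 1/8 = 15/8.
Numerically: E[X] ≈ 1.875.

E[X] = 15 · (1/2)^{3} = 15/8 ≈ 1.875.


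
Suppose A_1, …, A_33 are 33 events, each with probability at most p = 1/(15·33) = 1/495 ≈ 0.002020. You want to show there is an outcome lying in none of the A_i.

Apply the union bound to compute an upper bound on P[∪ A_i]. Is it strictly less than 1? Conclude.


Union bound: P[∪_{i=1}^{33} A_i] ≤ Σ_i P[A_i] ≤ 33·p = 33·(1/495) = 1/15.
Numerically: 1/15 ≈ 0.066667.
Is 1/15 < 1? YES.
Since P[∪ A_i] ≤ 1/15 < 1, the complement has P[∩ A_i^c] ≥ 1 − 1/15 = 14/15 > 0, so some outcome avoids every A_i.

33·p = 1/15 ≈ 0.066667; existence CERTIFIED by the union bound.


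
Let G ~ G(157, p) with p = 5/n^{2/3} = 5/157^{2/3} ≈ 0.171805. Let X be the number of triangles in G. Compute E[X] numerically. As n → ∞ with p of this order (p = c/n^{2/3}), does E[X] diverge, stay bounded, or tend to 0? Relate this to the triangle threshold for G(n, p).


Number of potential triangles: C(157, 3) = 632710.
Each occurs with probability p³ ≈ (0.171805)³ ≈ 5.07119964e-03.
By linearity: E[X] = C(157, 3)·p³ ≈ 632710 · 5.07119964e-03 ≈ 3208.598726.
Since α = 2/3 < 1, p = c/n^{2/3} ≫ 1/n is above the triangle threshold p ~ 1/n. Asymptotically E[X] ~ (c³/6)·n^{3(1−α)} = (5³/6)·n^{1} → ∞; triangles are abundant w.h.p.

E[X] ≈ 3208.598726; in regime p = Θ(1/n^{2/3}) E[X] diverges (above the triangle threshold p ~ 1/n).


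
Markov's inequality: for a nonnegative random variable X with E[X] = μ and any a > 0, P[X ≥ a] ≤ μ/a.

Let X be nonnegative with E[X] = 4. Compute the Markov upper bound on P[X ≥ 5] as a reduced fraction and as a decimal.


μ = E[X] = 4, a = 5.
Markov: P[X ≥ 5] ≤ μ/a = (4)/5 = 4/5.
Numerically: ≈ 0.800.
(Since a = 5 > μ = 4.000, the bound 4/5 is < 1 and informative.)

P[X ≥ 5] ≤ 4/5 ≈ 0.800.


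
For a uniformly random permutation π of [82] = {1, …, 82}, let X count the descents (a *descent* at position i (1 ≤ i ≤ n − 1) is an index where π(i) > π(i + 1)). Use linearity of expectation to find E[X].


Write X = Σ X_I over i = 1, …, 81, with X_I the indicator of one descent.
There are 81 indicators.
For each fixed i, the pair (π(i), π(i+1)) is a uniformly random ordered pair of distinct values from {1, …, 82}; by symmetry P[π(i) > π(i+1)] = 1/2.
By linearity: E[X] = 81 · (1/2) = (82 − 1) · (1/2) = 81/2 ≈ 40.50000.

E[X] = 81/2 = 40.50000.


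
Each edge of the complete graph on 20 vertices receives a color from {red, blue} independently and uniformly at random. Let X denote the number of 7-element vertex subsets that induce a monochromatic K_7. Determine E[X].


Let X = Σ_S X_S over the C(20, 7) = 77520 subsets S of size 7, where X_S = 1 if the K_7 on S is monochromatic.
For a fixed S, the K_7 on S has C(7, 2) = 21 edges. P[all 21 edges red] = (1/2)^21, and likewise for blue, so P[monochromatic] = 2·(1/2)^21 = 2^{1 − 21} = 1/1048576.
By linearity: E[X] = C(20, 7) · 2^{1 − 21} = 77520 · 1/1048576 = 4845/65536.
Numerically: E[X] ≈ 0.074.

E[X] = C(20,7)·2^(1−C(7,2)) = 4845/65536 ≈ 0.074.


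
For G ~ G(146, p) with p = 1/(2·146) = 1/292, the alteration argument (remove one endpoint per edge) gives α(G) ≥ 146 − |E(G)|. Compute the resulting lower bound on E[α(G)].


E[|E(G)|] = C(146, 2)·p = 10585 · (1/292) = 145/4.
E[α(G)] ≥ n − E[|E(G)|] = 146 − 145/4 = 439/4.
Numerically: ≈ 109.75000.
(This is only a lower bound; the true E[α(G)] may be larger.)

E[α(G)] ≥ 439/4 ≈ 109.75000.


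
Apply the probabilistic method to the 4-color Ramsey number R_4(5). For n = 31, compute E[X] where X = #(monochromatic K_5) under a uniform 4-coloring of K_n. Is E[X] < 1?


E[X] = C(31, 5) · 4^{1 − 10} = 169911 · 4^{−9} = 169911/262144.
As a reduced fraction: E[X] = 169911/262144 ≈ 0.6481590.
Is E[X] < 1? YES.
Since E[X] < 1, there exists a 4-coloring of K_{31} with no monochromatic K_5; hence R_4(5) > 31.

E[X] = 169911/262144 ≈ 0.6481590; E[X] < 1, so R_4(5) > 31.


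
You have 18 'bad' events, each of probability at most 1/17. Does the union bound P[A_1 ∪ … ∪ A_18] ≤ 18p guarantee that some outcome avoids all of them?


Union bound: P[∪_{i=1}^{18} A_i] ≤ Σ_i P[A_i] ≤ 18·p = 18·(1/17) = 18/17.
Numerically: 18/17 ≈ 1.05882.
Is 18/17 < 1? NO.
Since the bound 18/17 is ≥ 1, the union bound is uninformative here; it does NOT by itself certify existence.

18·p = 18/17 ≈ 1.05882; existence NOT certified by the union bound.


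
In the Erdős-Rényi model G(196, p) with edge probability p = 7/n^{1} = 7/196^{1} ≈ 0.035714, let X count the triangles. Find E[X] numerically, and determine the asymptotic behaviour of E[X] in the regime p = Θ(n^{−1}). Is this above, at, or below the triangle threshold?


Number of potential triangles: C(196, 3) = 1235780.
Each occurs with probability p³ ≈ (0.035714)³ ≈ 4.5553936e-05.
By linearity: E[X] = C(196, 3)·p³ ≈ 1235780 · 4.5553936e-05 ≈ 56.29464.
Here α = 1, so p = 7/n is exactly at the triangle threshold p ~ 1/n. Asymptotically E[X] → c³/6 = 7³/6 = 343/6 ≈ 57.16667, a bounded constant. In this regime the triangle count is asymptotically Poisson(c³/6).

E[X] ≈ 56.29464; in regime p = Θ(1/n^{1}) E[X] stays bounded (at the triangle threshold p ~ 1/n).


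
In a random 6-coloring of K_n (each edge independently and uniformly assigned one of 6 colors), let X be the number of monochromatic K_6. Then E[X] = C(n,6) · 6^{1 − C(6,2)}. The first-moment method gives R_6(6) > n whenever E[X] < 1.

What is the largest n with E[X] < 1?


We need C(n, 6) · 6^{1 − 15} < 1, i.e. C(n, 6) < 6^{15 − 1} = 78364164096.
Check values of n near the boundary:
  n = 192: C(192, 6) = 64300886496; 64300886496 < 78364164096? YES
  n = 193: C(193, 6) = 66364016544; 66364016544 < 78364164096? YES
  n = 194: C(194, 6) = 68482017072; 68482017072 < 78364164096? YES
  n = 195: C(195, 6) = 70656049360; 70656049360 < 78364164096? YES
  n = 196: C(196, 6) = 72887293024; 72887293024 < 78364164096? YES
  n = 197: C(197, 6) = 75176946208; 75176946208 < 78364164096? YES
  n = 198: C(198, 6) = 77526225777; 77526225777 < 78364164096? YES
  n = 199: C(199, 6) = 79936367511; 79936367511 < 78364164096? NO
The largest n with C(n, 6) < 78364164096 is n = 198 (where E[X] = 25842075259/26121388032 ≈ 0.989). Hence R_6(6) > 198, i.e. R_6(6) ≥ 199.

Largest n = 198; hence R_6(6) > 198.


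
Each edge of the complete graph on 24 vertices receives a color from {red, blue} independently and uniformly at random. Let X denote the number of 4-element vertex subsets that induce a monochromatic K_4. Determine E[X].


Let X = Σ_S X_S over the C(24, 4) = 10626 subsets S of size 4, where X_S = 1 if the K_4 on S is monochromatic.
For a fixed S, the K_4 on S has C(4, 2) = 6 edges. P[all 6 edges red] = (1/2)^6, and likewise for blue, so P[monochromatic] = 2·(1/2)^6 = 2^{1 − 6} = 1/32.
By linearity of expectation: E[X] = C(24, 4) · 2^{1 − 6} = 10626 · 1/32 = 5313/16.
Numerically: E[X] ≈ 332.062500.

E[X] = C(24,4)·2^(1−C(4,2)) = 5313/16 ≈ 332.062500.


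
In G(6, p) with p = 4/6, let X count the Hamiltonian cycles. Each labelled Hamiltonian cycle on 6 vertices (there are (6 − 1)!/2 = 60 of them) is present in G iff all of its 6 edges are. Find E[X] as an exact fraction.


K_6 has (6 − 1)!/2 = 60 labelled Hamiltonian cycles.
For each such Hamiltonian cycle H, let X_H = 1 if all 6 edges of H are present in G. Then P[X_H = 1] = p^{6} = (2/3)^{6} = 64/729.
Summing the indicators: E[X] = Σ_H E[X_H] = 60 · p^{6} = 60 · 64/729 = 1280/243.
Numerically: E[X] ≈ 5.267.

E[X] = 60 · (2/3)^{6} = 1280/243 ≈ 5.267.


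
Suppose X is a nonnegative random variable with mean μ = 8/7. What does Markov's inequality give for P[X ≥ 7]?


μ = E[X] = 8/7, a = 7.
Markov: P[X ≥ 7] ≤ μ/a = (8/7)/7 = 8/49.
Numerically: ≈ 0.1633.
(Since a = 7 > μ = 1.1429, the bound 8/49 is < 1 and informative.)

P[X ≥ 7] ≤ 8/49 ≈ 0.1633.


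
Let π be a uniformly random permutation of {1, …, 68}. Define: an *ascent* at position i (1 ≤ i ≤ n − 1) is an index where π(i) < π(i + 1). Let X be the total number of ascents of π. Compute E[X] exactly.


Write X = Σ X_I over i = 1, …, 67, with X_I the indicator of one ascent.
There are 67 indicators.
For each fixed i, the pair (π(i), π(i+1)) is a uniformly random ordered pair of distinct values from {1, …, 68}; by symmetry P[π(i) < π(i+1)] = 1/2.
By linearity: E[X] = 67 · (1/2) = (68 − 1) · (1/2) = 67/2 ≈ 33.5000.

E[X] = 67/2 = 33.5000.


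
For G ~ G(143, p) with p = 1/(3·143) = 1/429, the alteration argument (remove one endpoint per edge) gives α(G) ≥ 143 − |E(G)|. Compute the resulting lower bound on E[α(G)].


E[|E(G)|] = C(143, 2)·p = 10153 · (1/429) = 71/3.
E[α(G)] ≥ n − E[|E(G)|] = 143 − 71/3 = 358/3.
Numerically: ≈ 119.3333.
(This is only a lower bound; the true E[α(G)] may be larger.)

E[α(G)] ≥ 358/3 ≈ 119.3333.


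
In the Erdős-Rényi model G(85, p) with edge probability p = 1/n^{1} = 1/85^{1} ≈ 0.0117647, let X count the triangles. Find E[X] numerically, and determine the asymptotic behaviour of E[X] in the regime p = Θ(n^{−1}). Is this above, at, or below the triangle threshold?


Number of potential triangles: C(85, 3) = 98770.
Each occurs with probability p³ ≈ (0.0117647)³ ≈ 1.62833299e-06.
By linearity: E[X] = C(85, 3)·p³ ≈ 98770 · 1.62833299e-06 ≈ 0.160830.
Here α = 1, so p = 1/n is exactly at the triangle threshold p ~ 1/n. Asymptotically E[X] → c³/6 = 1³/6 = 1/6 ≈ 0.166667, a bounded constant. In this regime the triangle count is asymptotically Poisson(c³/6).

E[X] ≈ 0.160830; in regime p = Θ(1/n^{1}) E[X] stays bounded (at the triangle threshold p ~ 1/n).


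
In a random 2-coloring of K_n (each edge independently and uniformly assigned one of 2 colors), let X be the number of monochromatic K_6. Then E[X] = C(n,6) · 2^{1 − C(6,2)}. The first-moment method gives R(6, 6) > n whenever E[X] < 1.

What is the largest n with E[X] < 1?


We need C(n, 6) · 2^{1 − 15} < 1, i.e. C(n, 6) < 2^{15 − 1} = 16384.
Check values of n near the boundary:
  n = 15: C(15, 6) = 5005; 5005 < 16384? YES
  n = 16: C(16, 6) = 8008; 8008 < 16384? YES
  n = 17: C(17, 6) = 12376; 12376 < 16384? YES
  n = 18: C(18, 6) = 18564; 18564 < 16384? NO
  n = 19: C(19, 6) = 27132; 27132 < 16384? NO
  n = 20: C(20, 6) = 38760; 38760 < 16384? NO
The largest n with C(n, 6) < 16384 is n = 17 (where E[X] = 1547/2048 ≈ 0.75537). Hence R(6, 6) > 17, i.e. R(6, 6) ≥ 18.

Largest n = 17; hence R(6, 6) > 17.


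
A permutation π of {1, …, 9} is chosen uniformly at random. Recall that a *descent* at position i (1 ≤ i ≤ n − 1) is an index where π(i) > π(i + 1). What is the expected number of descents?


Write X = Σ X_I over i = 1, …, 8, with X_I the indicator of one descent.
There are 8 indicators.
For each fixed i, the pair (π(i), π(i+1)) is a uniformly random ordered pair of distinct values from {1, …, 9}; by symmetry P[π(i) > π(i+1)] = 1/2.
By linearity: E[X] = 8 · (1/2) = (9 − 1) · (1/2) = 4 ≈ 4.000000.

E[X] = 4 = 4.000000.


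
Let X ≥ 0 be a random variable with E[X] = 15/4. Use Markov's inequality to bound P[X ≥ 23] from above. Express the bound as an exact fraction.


μ = E[X] = 15/4, a = 23.
Markov: P[X ≥ 23] ≤ μ/a = (15/4)/23 = 15/92.
Numerically: ≈ 0.16304.
(Since a = 23 > μ = 3.75000, the bound 15/92 is < 1 and informative.)

P[X ≥ 23] ≤ 15/92 ≈ 0.16304.


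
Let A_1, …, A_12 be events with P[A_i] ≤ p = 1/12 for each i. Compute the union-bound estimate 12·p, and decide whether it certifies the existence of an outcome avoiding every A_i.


Union bound: P[∪_{i=1}^{12} A_i] ≤ Σ_i P[A_i] ≤ 12·p = 12·(1/12) = 1.
Numerically: 1 ≈ 1.0000.
Is 1 < 1? NO.
Since the bound 1 is ≥ 1, the union bound is uninformative here; it does NOT by itself certify existence.

12·p = 1 ≈ 1.0000; existence NOT certified by the union bound.


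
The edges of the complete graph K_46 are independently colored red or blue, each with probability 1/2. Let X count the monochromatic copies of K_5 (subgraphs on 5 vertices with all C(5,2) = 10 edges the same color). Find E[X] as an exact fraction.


Let X = Σ_S X_S over the C(46, 5) = 1370754 subsets S of size 5, where X_S = 1 if the K_5 on S is monochromatic.
For a fixed S, the K_5 on S has C(5, 2) = 10 edges. P[all 10 edges red] = (1/2)^10, and likewise for blue, so P[monochromatic] = 2·(1/2)^10 = 2^{1 − 10} = 1/512.
By linearity of expectation: E[X] = C(46, 5) · 2^{1 − 10} = 1370754 · 1/512 = 685377/256.
Numerically: E[X] ≈ 2677.25391.

E[X] = C(46,5)·2^(1−C(5,2)) = 685377/256 ≈ 2677.25391.


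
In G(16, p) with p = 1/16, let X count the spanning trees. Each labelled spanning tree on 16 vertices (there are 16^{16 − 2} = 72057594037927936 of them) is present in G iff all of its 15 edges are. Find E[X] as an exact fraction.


K_16 has 16^{16 − 2} = 72057594037927936 labelled spanning trees.
For each such spanning tree H, let X_H = 1 if all 15 edges of H are present in G. Then P[X_H = 1] = p^{15} = (1/16)^{15} = 1/1152921504606846976.
By linearity: E[X] = Σ_H E[X_H] = 72057594037927936 · p^{15} = 72057594037927936 · 1/1152921504606846976 = 1/16.
Numerically: E[X] ≈ 0.0625.

E[X] = 72057594037927936 · (1/16)^{15} = 1/16 ≈ 0.0625.


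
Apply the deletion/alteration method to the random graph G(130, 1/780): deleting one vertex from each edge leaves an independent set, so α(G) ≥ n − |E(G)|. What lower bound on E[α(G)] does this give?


E[|E(G)|] = C(130, 2)·p = 8385 · (1/780) = 43/4.
E[α(G)] ≥ n − E[|E(G)|] = 130 − 43/4 = 477/4.
Numerically: ≈ 119.250000.
(This is only a lower bound; the true E[α(G)] may be larger.)

E[α(G)] ≥ 477/4 ≈ 119.250000.


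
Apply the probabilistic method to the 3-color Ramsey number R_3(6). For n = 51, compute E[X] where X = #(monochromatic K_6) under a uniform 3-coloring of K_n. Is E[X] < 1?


E[X] = C(51, 6) · 3^{1 − 15} = 18009460 · 3^{−14} = 18009460/4782969.
As a reduced fraction: E[X] = 18009460/4782969 ≈ 3.765.
Is E[X] < 1? NO.
Since E[X] ≥ 1, the first-moment bound is inconclusive at n = 51; it does NOT by itself certify R_3(6) > 51.

E[X] = 18009460/4782969 ≈ 3.765; E[X] ≥ 1; first-moment method inconclusive here.


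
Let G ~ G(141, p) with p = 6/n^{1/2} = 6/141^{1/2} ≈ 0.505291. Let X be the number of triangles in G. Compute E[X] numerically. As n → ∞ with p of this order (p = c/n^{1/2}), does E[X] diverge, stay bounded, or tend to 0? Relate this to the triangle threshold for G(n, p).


Number of potential triangles: C(141, 3) = 457310.
Each occurs with probability p³ ≈ (0.505291)³ ≈ 1.29010507e-01.
By linearity: E[X] = C(141, 3)·p³ ≈ 457310 · 1.29010507e-01 ≈ 58997.794982.
Since α = 1/2 < 1, p = c/n^{1/2} ≫ 1/n is above the triangle threshold p ~ 1/n. Asymptotically E[X] ~ (c³/6)·n^{3(1−α)} = (6³/6)·n^{1.5} → ∞; triangles are abundant w.h.p.

E[X] ≈ 58997.794982; in regime p = Θ(1/n^{1/2}) E[X] diverges (above the triangle threshold p ~ 1/n).


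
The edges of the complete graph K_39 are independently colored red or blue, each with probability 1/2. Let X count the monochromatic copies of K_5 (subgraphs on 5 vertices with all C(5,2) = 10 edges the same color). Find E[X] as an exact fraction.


Let X = Σ_S X_S over the C(39, 5) = 575757 subsets S of size 5, where X_S = 1 if the K_5 on S is monochromatic.
For a fixed S, the K_5 on S has C(5, 2) = 10 edges. P[all 10 edges red] = (1/2)^10, and likewise for blue, so P[monochromatic] = 2·(1/2)^10 = 2^{1 − 10} = 1/512.
By linearity: E[X] = C(39, 5) · 2^{1 − 10} = 575757 · 1/512 = 575757/512.
Numerically: E[X] ≈ 1124.525391.

E[X] = C(39,5)·2^(1−C(5,2)) = 575757/512 ≈ 1124.525391.


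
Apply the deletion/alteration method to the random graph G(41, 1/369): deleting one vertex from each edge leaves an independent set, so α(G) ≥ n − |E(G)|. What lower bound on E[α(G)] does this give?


E[|E(G)|] = C(41, 2)·p = 820 · (1/369) = 20/9.
E[α(G)] ≥ n − E[|E(G)|] = 41 − 20/9 = 349/9.
Numerically: ≈ 38.7778.
(This is only a lower bound; the true E[α(G)] may be larger.)

E[α(G)] ≥ 349/9 ≈ 38.7778.


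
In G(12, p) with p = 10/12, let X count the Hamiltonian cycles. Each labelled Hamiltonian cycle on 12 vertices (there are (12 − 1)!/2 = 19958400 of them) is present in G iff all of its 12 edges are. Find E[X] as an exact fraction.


K_12 has (12 − 1)!/2 = 19958400 labelled Hamiltonian cycles.
For each such Hamiltonian cycle H, let X_H = 1 if all 12 edges of H are present in G. Then P[X_H = 1] = p^{12} = (5/6)^{12} = 244140625/2176782336.
By linearity: E[X] = Σ_H E[X_H] = 19958400 · p^{12} = 19958400 · 244140625/2176782336 = 469970703125/209952.
Numerically: E[X] ≈ 2.238e+06.

E[X] = 19958400 · (5/6)^{12} = 469970703125/209952 ≈ 2.238e+06.


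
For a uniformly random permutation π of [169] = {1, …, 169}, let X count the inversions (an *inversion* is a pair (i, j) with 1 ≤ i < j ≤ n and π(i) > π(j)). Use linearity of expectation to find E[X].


Write X = Σ X_I over the C(169, 2) = 14196 pairs i < j, with X_I the indicator of one inversion.
There are 14196 indicators.
For each fixed pair i < j, the values π(i) and π(j) are two distinct elements of {1, …, 169} in uniformly random order; by symmetry P[π(i) > π(j)] = 1/2.
By linearity: E[X] = 14196 · (1/2) = C(169, 2) · (1/2) = 14196/2 = 7098 ≈ 7098.0000.

E[X] = 7098 = 7098.0000.


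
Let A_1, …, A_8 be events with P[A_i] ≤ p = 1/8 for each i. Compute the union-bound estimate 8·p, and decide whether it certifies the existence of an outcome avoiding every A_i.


Union bound: P[∪_{i=1}^{8} A_i] ≤ Σ_i P[A_i] ≤ 8·p = 8·(1/8) = 1.
Numerically: 1 ≈ 1.000000.
Is 1 < 1? NO.
Since the bound 1 is ≥ 1, the union bound is uninformative here; it does NOT by itself certify existence.

8·p = 1 ≈ 1.000000; existence NOT certified by the union bound.


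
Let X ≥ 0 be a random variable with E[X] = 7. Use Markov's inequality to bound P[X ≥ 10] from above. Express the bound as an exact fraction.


μ = E[X] = 7, a = 10.
Markov: P[X ≥ 10] ≤ μ/a = (7)/10 = 7/10.
Numerically: ≈ 0.700.
(Since a = 10 > μ = 7.000, the bound 7/10 is < 1 and informative.)

P[X ≥ 10] ≤ 7/10 ≈ 0.700.


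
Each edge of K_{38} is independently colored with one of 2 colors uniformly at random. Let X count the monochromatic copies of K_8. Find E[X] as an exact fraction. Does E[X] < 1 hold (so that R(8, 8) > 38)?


E[X] = C(38, 8) · 2^{1 − 28} = 48903492 · 2^{−27} = 48903492/134217728.
As a reduced fraction: E[X] = 12225873/33554432 ≈ 0.36436.
Is E[X] < 1? YES.
Since E[X] < 1, there exists a 2-coloring of K_{38} with no monochromatic K_8; hence R(8, 8) > 38.

E[X] = 12225873/33554432 ≈ 0.36436; E[X] < 1, so R(8, 8) > 38.


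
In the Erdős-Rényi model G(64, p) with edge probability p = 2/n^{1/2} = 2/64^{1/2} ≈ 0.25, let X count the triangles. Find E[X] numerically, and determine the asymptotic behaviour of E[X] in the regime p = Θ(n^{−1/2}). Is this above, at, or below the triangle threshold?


Number of potential triangles: C(64, 3) = 41664.
Each occurs with probability p³ ≈ (0.25)³ ≈ 1.5625000e-02.
By linearity: E[X] = C(64, 3)·p³ ≈ 41664 · 1.5625000e-02 ≈ 651.00000.
Since α = 1/2 < 1, p = c/n^{1/2} ≫ 1/n is above the triangle threshold p ~ 1/n. Asymptotically E[X] ~ (c³/6)·n^{3(1−α)} = (2³/6)·n^{1.5} → ∞; triangles are abundant w.h.p.

E[X] ≈ 651.00000; in regime p = Θ(1/n^{1/2}) E[X] diverges (above the triangle threshold p ~ 1/n).


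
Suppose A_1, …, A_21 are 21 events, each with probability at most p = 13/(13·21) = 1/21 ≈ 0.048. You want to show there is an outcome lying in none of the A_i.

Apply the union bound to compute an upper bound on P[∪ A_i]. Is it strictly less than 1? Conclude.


Union bound: P[∪_{i=1}^{21} A_i] ≤ Σ_i P[A_i] ≤ 21·p = 21·(1/21) = 1.
Numerically: 1 ≈ 1.000.
Is 1 < 1? NO.
Since the bound 1 is ≥ 1, the union bound is uninformative here; it does NOT by itself certify existence.

21·p = 1 ≈ 1.000; existence NOT certified by the union bound.


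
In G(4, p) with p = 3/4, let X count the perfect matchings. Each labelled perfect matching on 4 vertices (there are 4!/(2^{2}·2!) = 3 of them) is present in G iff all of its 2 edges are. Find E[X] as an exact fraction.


K_4 has 4!/(2^{2}·2!) = 3 labelled perfect matchings.
For each such perfect matching H, let X_H = 1 if all 2 edges of H are present in G. Then P[X_H = 1] = p^{2} = (3/4)^{2} = 9/16.
By linearity of expectation: E[X] = Σ_H E[X_H] = 3 · p^{2} = 3 · 9/16 = 27/16.
Numerically: E[X] ≈ 1.69.

E[X] = 3 · (3/4)^{2} = 27/16 ≈ 1.69.


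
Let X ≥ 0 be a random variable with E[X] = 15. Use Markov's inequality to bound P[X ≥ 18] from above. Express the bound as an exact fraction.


μ = E[X] = 15, a = 18.
Markov: P[X ≥ 18] ≤ μ/a = (15)/18 = 5/6.
Numerically: ≈ 0.8333.
(Since a = 18 > μ = 15.0000, the bound 5/6 is < 1 and informative.)

P[X ≥ 18] ≤ 5/6 ≈ 0.8333.


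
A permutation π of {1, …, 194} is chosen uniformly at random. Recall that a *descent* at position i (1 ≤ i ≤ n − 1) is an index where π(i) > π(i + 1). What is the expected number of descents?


Write X = Σ X_I over i = 1, …, 193, with X_I the indicator of one descent.
There are 193 indicators.
For each fixed i, the pair (π(i), π(i+1)) is a uniformly random ordered pair of distinct values from {1, …, 194}; by symmetry P[π(i) > π(i+1)] = 1/2.
By linearity: E[X] = 193 · (1/2) = (194 − 1) · (1/2) = 193/2 ≈ 96.500.

E[X] = 193/2 = 96.500.


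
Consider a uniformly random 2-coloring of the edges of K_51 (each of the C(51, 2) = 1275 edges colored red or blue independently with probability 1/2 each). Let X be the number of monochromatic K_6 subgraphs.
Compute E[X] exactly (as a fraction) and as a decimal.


Let X = Σ_S X_S over the C(51, 6) = 18009460 subsets S of size 6, where X_S = 1 if the K_6 on S is monochromatic.
For a fixed S, the K_6 on S has C(6, 2) = 15 edges. P[all 15 edges red] = (1/2)^15, and likewise for blue, so P[monochromatic] = 2·(1/2)^15 = 2^{1 − 15} = 1/16384.
Summing: E[X] = C(51, 6) · 2^{1 − 15} = 18009460 · 1/16384 = 4502365/4096.
Numerically: E[X] ≈ 1099.210.

E[X] = C(51,6)·2^(1−C(6,2)) = 4502365/4096 ≈ 1099.210.
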